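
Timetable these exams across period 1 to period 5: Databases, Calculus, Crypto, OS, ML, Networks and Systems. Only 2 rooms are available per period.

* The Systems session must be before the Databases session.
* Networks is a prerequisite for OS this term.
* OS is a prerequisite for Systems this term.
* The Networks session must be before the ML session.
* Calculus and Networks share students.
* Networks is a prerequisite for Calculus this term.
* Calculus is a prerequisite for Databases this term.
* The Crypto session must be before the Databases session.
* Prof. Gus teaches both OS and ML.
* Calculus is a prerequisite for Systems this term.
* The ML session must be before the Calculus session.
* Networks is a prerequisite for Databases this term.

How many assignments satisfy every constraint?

Enumerating: Calculus -> period 3, Databases -> period 5, OS -> period 3, ML -> period 2, Systems -> period 4, Networks -> period 1, Crypto -> period 1 | Networks=period 1; Calculus=period 3; OS=period 3; Systems=period 4; Crypto=period 2; Databases=period 5; ML=period 2 | Calculus=period 3, Networks=period 1, Systems=period 4, Crypto=period 4, OS=period 3, Databases=period 5, ML=period 2.

3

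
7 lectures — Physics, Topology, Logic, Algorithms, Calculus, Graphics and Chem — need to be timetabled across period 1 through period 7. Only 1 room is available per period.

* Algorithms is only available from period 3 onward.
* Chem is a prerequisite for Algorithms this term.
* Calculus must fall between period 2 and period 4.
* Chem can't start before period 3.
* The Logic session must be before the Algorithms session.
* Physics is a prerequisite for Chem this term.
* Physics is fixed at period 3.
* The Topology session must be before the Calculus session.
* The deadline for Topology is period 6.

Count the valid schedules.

18

Splitting on Topology: it can be period 1 (13), period 2 (5). Listing each branch's schedules as (Physics, Logic, Algorithms, Calculus, Graphics, Chem) by period number:
Topology=period 1: (3,2,6,4,7,5) (3,2,7,4,5,6) (3,2,7,4,6,5) (3,4,6,2,7,5) (3,4,7,2,5,6) (3,4,7,2,6,5) (3,5,6,2,7,4) (3,5,7,2,4,6) (3,5,7,2,6,4) (3,5,7,4,2,6) (3,6,7,2,4,5) (3,6,7,2,5,4) (3,6,7,4,2,5) — 13.
Topology=period 2: (3,1,6,4,7,5) (3,1,7,4,5,6) (3,1,7,4,6,5) (3,5,7,4,1,6) (3,6,7,4,1,5) — 5.
Summing: 13 + 5 = 18.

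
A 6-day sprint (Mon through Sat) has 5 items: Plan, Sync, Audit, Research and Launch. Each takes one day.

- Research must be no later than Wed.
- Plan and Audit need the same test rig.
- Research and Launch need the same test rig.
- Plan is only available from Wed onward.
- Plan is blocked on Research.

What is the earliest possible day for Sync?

Mon

Sync at Mon is achievable: Audit=Mon, Sync=Mon, Research=Mon, Plan=Wed, Launch=Tue.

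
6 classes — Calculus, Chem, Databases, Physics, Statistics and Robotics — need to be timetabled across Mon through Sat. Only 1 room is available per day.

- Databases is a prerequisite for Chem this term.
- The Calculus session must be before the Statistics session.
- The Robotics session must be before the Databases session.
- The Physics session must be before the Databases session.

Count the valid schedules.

30

Splitting on Calculus: it can be Mon (10), Tue (8), Wed (6), Thu (4), Fri (2). Listing each branch's schedules as (Chem, Databases, Physics, Statistics, Robotics):
Calculus=Mon: (Fri,Thu,Tue,Sat,Wed) (Fri,Thu,Wed,Sat,Tue) (Sat,Thu,Tue,Fri,Wed) (Sat,Thu,Wed,Fri,Tue) (Sat,Fri,Tue,Wed,Thu) (Sat,Fri,Tue,Thu,Wed) (Sat,Fri,Wed,Tue,Thu) (Sat,Fri,Wed,Thu,Tue) (Sat,Fri,Thu,Tue,Wed) (Sat,Fri,Thu,Wed,Tue) — 10.
Calculus=Tue: (Fri,Thu,Mon,Sat,Wed) (Fri,Thu,Wed,Sat,Mon) (Sat,Thu,Mon,Fri,Wed) (Sat,Thu,Wed,Fri,Mon) (Sat,Fri,Mon,Wed,Thu) (Sat,Fri,Mon,Thu,Wed) (Sat,Fri,Wed,Thu,Mon) (Sat,Fri,Thu,Wed,Mon) — 8.
Calculus=Wed: (Fri,Thu,Mon,Sat,Tue) (Fri,Thu,Tue,Sat,Mon) (Sat,Thu,Mon,Fri,Tue) (Sat,Thu,Tue,Fri,Mon) (Sat,Fri,Mon,Thu,Tue) (Sat,Fri,Tue,Thu,Mon) — 6.
Calculus=Thu: (Fri,Wed,Mon,Sat,Tue) (Fri,Wed,Tue,Sat,Mon) (Sat,Wed,Mon,Fri,Tue) (Sat,Wed,Tue,Fri,Mon) — 4.
Calculus=Fri: (Thu,Wed,Mon,Sat,Tue) (Thu,Wed,Tue,Sat,Mon) — 2.
Summing: 10 + 8 + 6 + 4 + 2 = 30.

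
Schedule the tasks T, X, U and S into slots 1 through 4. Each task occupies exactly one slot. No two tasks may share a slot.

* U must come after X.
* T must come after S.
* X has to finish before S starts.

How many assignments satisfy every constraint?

3

Enumerating: S -> 2; T -> 3; X -> 1; U -> 4 | T=4, X=1, S=2, U=3 | T -> 4; U -> 2; S -> 3; X -> 1.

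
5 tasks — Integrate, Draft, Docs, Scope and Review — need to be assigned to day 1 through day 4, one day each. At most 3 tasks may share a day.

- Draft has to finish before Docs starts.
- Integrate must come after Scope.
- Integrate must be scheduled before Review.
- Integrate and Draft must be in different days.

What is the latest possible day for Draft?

day 3

Downstream work caps Draft at day 3.
Draft at day 3 is achievable: Scope -> day 1, Docs -> day 4, Draft -> day 3, Review -> day 3, Integrate -> day 2.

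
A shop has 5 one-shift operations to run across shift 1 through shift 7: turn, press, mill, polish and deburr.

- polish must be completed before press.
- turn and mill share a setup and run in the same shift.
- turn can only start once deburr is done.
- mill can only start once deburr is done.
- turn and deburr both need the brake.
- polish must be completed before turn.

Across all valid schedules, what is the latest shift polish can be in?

shift 6

Downstream work caps polish at shift 6.
polish at shift 6 is achievable: deburr=shift 1, mill=shift 7, turn=shift 7, press=shift 7, polish=shift 6.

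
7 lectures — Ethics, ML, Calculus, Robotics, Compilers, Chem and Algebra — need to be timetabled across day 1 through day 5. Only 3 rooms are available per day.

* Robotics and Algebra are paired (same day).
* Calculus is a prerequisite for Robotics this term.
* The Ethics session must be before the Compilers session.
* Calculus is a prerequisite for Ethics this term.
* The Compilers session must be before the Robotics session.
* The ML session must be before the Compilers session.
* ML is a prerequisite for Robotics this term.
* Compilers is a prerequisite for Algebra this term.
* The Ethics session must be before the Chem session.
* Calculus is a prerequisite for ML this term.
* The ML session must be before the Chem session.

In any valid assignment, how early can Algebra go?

day 4

Precedence pushes Algebra to at least day 4.
Algebra at day 4 is achievable: Compilers in day 3, Calculus in day 1, Ethics in day 2, ML in day 2, Chem in day 3, Robotics in day 4, Algebra in day 4.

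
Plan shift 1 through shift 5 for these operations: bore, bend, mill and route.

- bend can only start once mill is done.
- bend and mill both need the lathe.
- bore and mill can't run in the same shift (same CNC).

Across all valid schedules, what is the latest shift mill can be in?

Downstream work caps mill at shift 4.
mill at shift 4 is achievable: bend -> shift 5; mill -> shift 4; route -> shift 1; bore -> shift 1.

shift 4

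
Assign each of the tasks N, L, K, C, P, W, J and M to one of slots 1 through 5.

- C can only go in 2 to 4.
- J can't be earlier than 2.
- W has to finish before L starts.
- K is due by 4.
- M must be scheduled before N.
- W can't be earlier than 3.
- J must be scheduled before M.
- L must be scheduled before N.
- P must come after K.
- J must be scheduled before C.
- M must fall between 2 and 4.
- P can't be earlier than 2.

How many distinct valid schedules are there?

50

Splitting on K: it can be 1 (20), 2 (15), 3 (10), 4 (5). Listing each branch's schedules as (N, L, C, P, W, J, M):
K=1: (5,4,3,2,3,2,3) (5,4,3,2,3,2,4) (5,4,3,3,3,2,3) (5,4,3,3,3,2,4) (5,4,3,4,3,2,3) (5,4,3,4,3,2,4) (5,4,3,5,3,2,3) (5,4,3,5,3,2,4) (5,4,4,2,3,2,3) (5,4,4,2,3,2,4) (5,4,4,2,3,3,4) (5,4,4,3,3,2,3) (5,4,4,3,3,2,4) (5,4,4,3,3,3,4) (5,4,4,4,3,2,3) (5,4,4,4,3,2,4) (5,4,4,4,3,3,4) (5,4,4,5,3,2,3) (5,4,4,5,3,2,4) (5,4,4,5,3,3,4) — 20.
K=2: (5,4,3,3,3,2,3) (5,4,3,3,3,2,4) (5,4,3,4,3,2,3) (5,4,3,4,3,2,4) (5,4,3,5,3,2,3) (5,4,3,5,3,2,4) (5,4,4,3,3,2,3) (5,4,4,3,3,2,4) (5,4,4,3,3,3,4) (5,4,4,4,3,2,3) (5,4,4,4,3,2,4) (5,4,4,4,3,3,4) (5,4,4,5,3,2,3) (5,4,4,5,3,2,4) (5,4,4,5,3,3,4) — 15.
K=3: (5,4,3,4,3,2,3) (5,4,3,4,3,2,4) (5,4,3,5,3,2,3) (5,4,3,5,3,2,4) (5,4,4,4,3,2,3) (5,4,4,4,3,2,4) (5,4,4,4,3,3,4) (5,4,4,5,3,2,3) (5,4,4,5,3,2,4) (5,4,4,5,3,3,4) — 10.
K=4: (5,4,3,5,3,2,3) (5,4,3,5,3,2,4) (5,4,4,5,3,2,3) (5,4,4,5,3,2,4) (5,4,4,5,3,3,4) — 5.
Summing: 20 + 15 + 10 + 5 = 50.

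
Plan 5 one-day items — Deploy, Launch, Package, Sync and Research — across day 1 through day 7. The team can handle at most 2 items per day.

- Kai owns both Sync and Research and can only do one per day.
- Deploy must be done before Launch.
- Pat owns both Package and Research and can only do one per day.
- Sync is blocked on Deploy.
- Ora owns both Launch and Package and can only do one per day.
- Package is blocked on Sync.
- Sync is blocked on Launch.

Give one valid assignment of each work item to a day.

Sync=day 3, Launch=day 2, Research=day 1, Deploy=day 1, Package=day 4

Checking: Deploy(day 1) before Sync(day 3); Launch(day 2) before Sync(day 3); Sync(day 3) before Package(day 4); Deploy(day 1) before Launch(day 2); Package(day 4) != Research(day 1); Launch(day 2) != Package(day 4); Sync(day 3) != Research(day 1); max 2 per day (cap 2).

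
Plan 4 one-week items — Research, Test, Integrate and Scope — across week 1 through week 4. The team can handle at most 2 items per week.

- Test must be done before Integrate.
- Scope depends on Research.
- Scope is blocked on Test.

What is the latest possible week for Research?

Downstream work caps Research at week 3.
Research at week 3 is achievable: Integrate=week 2; Scope=week 4; Research=week 3; Test=week 1.

week 3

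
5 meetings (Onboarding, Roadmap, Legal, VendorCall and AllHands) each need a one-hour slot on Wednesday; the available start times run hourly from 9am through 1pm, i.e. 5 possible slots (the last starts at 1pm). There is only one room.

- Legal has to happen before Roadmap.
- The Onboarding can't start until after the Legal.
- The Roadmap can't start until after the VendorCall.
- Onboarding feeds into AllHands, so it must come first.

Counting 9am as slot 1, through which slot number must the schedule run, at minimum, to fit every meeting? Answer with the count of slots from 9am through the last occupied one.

5 slots

The precedence chain requires at least 3 distinct slots.
With at most 1 per slot and 5 meetings, at least 5 slots are needed.
5 works (last occupied slot: 1pm): for example AllHands=1pm, Onboarding=10am, VendorCall=11am, Roadmap=12pm, Legal=9am.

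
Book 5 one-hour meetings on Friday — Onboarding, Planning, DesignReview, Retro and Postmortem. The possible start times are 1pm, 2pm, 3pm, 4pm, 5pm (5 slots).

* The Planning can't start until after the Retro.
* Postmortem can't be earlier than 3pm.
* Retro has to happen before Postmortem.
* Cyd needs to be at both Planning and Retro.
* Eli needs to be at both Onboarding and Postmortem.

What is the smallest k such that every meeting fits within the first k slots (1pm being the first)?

The precedence chain requires at least 2 distinct slots.
Postmortem can't be placed before 3pm — that is slot 3 counting from 1pm — so the schedule must run through at least 3 slots.
3 works (last occupied slot: 3pm): for example Retro=1pm; Planning=2pm; Onboarding=1pm; DesignReview=1pm; Postmortem=3pm.

3 slots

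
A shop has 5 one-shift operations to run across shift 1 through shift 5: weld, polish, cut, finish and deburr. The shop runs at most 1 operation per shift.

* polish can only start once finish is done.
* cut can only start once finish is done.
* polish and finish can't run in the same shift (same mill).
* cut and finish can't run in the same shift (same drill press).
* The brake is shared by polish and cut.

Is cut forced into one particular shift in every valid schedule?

No

cut can be shift 2 (e.g. weld=shift 4; finish=shift 1; cut=shift 2; polish=shift 3; deburr=shift 5) or shift 3 (e.g. weld=shift 4, cut=shift 3, deburr=shift 5, finish=shift 1, polish=shift 2).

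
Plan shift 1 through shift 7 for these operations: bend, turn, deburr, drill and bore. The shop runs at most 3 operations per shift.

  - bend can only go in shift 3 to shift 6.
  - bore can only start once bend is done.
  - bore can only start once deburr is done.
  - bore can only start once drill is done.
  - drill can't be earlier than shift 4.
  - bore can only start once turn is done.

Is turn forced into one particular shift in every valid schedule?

turn can be shift 1 (e.g. bend in shift 3; drill in shift 4; deburr in shift 1; turn in shift 1; bore in shift 5) or shift 2 (e.g. bend -> shift 3, bore -> shift 5, turn -> shift 2, drill -> shift 4, deburr -> shift 1).

No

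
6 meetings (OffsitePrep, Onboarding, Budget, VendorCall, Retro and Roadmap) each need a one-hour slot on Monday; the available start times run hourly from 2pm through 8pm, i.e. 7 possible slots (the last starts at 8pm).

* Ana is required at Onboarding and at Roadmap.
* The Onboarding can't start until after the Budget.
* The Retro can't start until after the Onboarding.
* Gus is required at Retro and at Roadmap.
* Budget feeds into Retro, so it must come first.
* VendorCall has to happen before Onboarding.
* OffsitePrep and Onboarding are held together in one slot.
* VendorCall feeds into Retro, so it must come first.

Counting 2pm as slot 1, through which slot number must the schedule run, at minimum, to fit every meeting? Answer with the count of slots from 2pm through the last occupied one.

The precedence chain requires at least 3 distinct slots.
3 works (last occupied slot: 4pm): for example VendorCall -> 2pm; OffsitePrep -> 3pm; Onboarding -> 3pm; Retro -> 4pm; Budget -> 2pm; Roadmap -> 2pm.

3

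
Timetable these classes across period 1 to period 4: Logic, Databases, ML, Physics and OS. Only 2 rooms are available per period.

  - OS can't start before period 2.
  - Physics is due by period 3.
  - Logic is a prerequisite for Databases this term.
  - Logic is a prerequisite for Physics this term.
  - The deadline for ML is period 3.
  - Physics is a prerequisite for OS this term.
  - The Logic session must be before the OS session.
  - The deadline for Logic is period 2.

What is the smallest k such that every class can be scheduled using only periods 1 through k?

The precedence chain requires at least 3 distinct periods.
With at most 2 per period and 5 classes, at least 3 periods are needed.
3 works (last occupied period: period 3): for example Physics in period 2; OS in period 3; ML in period 1; Logic in period 1; Databases in period 2.

3 periods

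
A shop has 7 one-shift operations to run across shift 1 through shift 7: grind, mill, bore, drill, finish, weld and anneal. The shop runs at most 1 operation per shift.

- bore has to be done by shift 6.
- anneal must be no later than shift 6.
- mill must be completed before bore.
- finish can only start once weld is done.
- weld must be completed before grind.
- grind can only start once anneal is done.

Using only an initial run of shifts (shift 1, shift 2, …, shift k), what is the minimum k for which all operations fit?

The precedence chain requires at least 2 distinct shifts.
With at most 1 per shift and 7 operations, at least 7 shifts are needed.
7 works (last occupied shift: shift 7): for example bore in shift 2, anneal in shift 3, mill in shift 1, weld in shift 4, drill in shift 7, grind in shift 5, finish in shift 6.

7 shifts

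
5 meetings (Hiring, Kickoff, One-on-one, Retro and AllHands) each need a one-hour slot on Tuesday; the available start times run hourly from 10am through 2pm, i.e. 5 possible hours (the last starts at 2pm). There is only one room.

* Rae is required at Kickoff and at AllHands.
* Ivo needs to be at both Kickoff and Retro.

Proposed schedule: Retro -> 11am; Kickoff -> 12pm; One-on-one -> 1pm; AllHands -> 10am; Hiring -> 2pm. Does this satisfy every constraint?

Yes

Ivo needs to be at both Kickoff and Retro — holds.
Rae is required at Kickoff and at AllHands — holds.
There is only one room — holds.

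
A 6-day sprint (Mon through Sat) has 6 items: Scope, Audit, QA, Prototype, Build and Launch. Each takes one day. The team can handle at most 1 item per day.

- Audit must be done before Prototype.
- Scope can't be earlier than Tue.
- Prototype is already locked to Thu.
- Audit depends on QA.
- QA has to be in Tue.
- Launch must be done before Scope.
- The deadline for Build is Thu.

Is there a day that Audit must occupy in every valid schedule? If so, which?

QA is fixed at Tue and must come before Audit, so Audit is at least Wed.
Prototype is fixed at Thu and must come after Audit, so Audit is at most Wed.
So Audit must be Wed.

Wed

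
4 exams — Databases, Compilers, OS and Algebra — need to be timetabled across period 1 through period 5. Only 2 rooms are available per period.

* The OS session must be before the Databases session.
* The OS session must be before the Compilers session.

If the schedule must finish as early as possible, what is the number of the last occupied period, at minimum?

period 2

The precedence chain requires at least 2 distinct periods.
With at most 2 per period and 4 exams, at least 2 periods are needed.
2 works (last occupied period: period 2): for example Compilers=period 2; Databases=period 2; OS=period 1; Algebra=period 1.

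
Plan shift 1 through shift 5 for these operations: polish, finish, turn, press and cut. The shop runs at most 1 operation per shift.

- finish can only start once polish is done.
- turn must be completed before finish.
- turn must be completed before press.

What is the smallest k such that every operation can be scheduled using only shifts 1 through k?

The precedence chain requires at least 2 distinct shifts.
With at most 1 per shift and 5 operations, at least 5 shifts are needed.
5 works (last occupied shift: shift 5): for example finish in shift 3; turn in shift 1; press in shift 4; cut in shift 5; polish in shift 2.

5 shifts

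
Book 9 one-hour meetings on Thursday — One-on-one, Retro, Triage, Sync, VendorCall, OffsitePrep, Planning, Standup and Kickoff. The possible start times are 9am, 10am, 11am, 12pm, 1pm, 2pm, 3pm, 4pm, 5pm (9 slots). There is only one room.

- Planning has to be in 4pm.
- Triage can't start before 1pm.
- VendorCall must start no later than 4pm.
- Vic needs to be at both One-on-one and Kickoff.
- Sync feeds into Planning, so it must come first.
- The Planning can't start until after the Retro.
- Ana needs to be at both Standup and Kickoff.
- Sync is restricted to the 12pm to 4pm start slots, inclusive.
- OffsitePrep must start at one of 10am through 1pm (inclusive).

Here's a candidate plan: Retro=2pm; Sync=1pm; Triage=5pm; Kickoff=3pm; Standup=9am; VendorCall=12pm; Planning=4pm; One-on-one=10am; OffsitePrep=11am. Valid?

Vic needs to be at both One-on-one and Kickoff — holds.
There is only one room — holds.
Sync feeds into Planning, so it must come first — holds.
Ana needs to be at both Standup and Kickoff — holds.
Planning has to be in 4pm — holds.
Triage can't start before 1pm — holds.
VendorCall must start no later than 4pm — holds.
OffsitePrep must start at one of 10am through 1pm (inclusive) — holds.
Sync is restricted to the 12pm to 4pm start slots, inclusive — holds.
The Planning can't start until after the Retro — holds.

Yes, all constraints hold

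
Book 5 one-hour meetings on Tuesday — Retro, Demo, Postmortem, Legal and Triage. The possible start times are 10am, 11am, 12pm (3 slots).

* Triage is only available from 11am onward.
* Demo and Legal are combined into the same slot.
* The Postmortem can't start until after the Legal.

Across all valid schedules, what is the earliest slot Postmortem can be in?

11am

Precedence pushes Postmortem to at least 11am.
Postmortem at 11am is achievable: Legal=10am, Retro=10am, Demo=10am, Triage=11am, Postmortem=11am.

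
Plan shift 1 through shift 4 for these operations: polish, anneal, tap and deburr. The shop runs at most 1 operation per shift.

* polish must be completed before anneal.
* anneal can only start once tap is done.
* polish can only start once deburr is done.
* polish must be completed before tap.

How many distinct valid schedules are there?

Enumerating: tap=shift 3; deburr=shift 1; anneal=shift 4; polish=shift 2.

1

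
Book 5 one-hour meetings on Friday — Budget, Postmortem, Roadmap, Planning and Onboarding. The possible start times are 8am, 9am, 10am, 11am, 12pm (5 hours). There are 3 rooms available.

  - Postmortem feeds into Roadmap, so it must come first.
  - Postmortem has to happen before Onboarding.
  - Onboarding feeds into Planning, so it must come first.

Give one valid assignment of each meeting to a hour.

Planning -> 10am, Onboarding -> 9am, Roadmap -> 9am, Postmortem -> 8am, Budget -> 8am

Checking: Onboarding(9am) before Planning(10am); Postmortem(8am) before Onboarding(9am); Postmortem(8am) before Roadmap(9am); max 2 per hour (cap 3).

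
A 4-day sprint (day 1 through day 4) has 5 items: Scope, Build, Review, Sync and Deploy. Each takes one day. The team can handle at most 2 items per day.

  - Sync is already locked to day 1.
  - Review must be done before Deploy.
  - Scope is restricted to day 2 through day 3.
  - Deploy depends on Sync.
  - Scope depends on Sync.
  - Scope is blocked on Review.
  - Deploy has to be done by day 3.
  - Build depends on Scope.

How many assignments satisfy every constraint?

7

Splitting on Scope: it can be day 2 (4), day 3 (3). Listing each branch's schedules as (Build, Review, Sync, Deploy) by day number:
Scope=day 2: (3,1,1,2) (3,1,1,3) (4,1,1,2) (4,1,1,3) — 4.
Scope=day 3: (4,1,1,2) (4,1,1,3) (4,2,1,3) — 3.
Summing: 4 + 3 = 7.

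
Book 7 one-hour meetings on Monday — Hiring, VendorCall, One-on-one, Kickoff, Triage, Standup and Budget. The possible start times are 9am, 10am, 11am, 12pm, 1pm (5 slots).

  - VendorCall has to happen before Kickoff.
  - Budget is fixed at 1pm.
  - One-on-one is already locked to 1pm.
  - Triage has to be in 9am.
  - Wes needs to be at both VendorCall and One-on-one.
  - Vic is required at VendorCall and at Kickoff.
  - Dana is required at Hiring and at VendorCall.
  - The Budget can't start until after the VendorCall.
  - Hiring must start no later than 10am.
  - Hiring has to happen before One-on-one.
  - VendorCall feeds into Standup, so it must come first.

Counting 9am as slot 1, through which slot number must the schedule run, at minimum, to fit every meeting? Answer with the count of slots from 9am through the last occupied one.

5 slots

The precedence chain requires at least 2 distinct slots.
One-on-one can't be placed before 1pm — that is slot 5 counting from 9am — so the schedule must run through at least 5 slots.
5 works (last occupied slot: 1pm): for example Triage in 9am; One-on-one in 1pm; Budget in 1pm; Kickoff in 11am; Hiring in 9am; Standup in 11am; VendorCall in 10am.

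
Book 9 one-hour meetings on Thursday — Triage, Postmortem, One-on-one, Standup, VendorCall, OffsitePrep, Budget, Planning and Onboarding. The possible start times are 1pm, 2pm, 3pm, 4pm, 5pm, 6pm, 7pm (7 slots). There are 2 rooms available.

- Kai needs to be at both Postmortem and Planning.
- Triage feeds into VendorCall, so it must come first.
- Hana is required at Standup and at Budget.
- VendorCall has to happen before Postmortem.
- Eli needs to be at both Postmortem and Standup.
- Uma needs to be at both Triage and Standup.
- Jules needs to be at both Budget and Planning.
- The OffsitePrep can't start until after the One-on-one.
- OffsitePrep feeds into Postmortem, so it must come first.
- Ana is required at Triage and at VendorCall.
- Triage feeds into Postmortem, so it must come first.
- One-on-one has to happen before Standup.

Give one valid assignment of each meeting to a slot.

Planning in 4pm; OffsitePrep in 2pm; VendorCall in 2pm; Triage in 1pm; Budget in 3pm; One-on-one in 1pm; Postmortem in 3pm; Onboarding in 5pm; Standup in 4pm

Checking: One-on-one(1pm) before Standup(4pm); Triage(1pm) before Postmortem(3pm); Triage(1pm) before VendorCall(2pm); VendorCall(2pm) before Postmortem(3pm); One-on-one(1pm) before OffsitePrep(2pm); OffsitePrep(2pm) before Postmortem(3pm); Triage(1pm) != VendorCall(2pm); Postmortem(3pm) != Standup(4pm); Budget(3pm) != Planning(4pm); Postmortem(3pm) != Planning(4pm); Triage(1pm) != Standup(4pm); Standup(4pm) != Budget(3pm); max 2 per slot (cap 2).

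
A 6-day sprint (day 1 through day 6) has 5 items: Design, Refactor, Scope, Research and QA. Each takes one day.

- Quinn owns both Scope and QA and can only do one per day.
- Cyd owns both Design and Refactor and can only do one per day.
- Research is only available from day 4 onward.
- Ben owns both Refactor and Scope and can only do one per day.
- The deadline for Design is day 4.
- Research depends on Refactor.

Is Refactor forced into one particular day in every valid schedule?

No

Refactor can be day 1 (e.g. Design=day 2, Refactor=day 1, Scope=day 2, QA=day 1, Research=day 4) or day 2 (e.g. Design in day 1, Scope in day 1, Research in day 4, QA in day 2, Refactor in day 2).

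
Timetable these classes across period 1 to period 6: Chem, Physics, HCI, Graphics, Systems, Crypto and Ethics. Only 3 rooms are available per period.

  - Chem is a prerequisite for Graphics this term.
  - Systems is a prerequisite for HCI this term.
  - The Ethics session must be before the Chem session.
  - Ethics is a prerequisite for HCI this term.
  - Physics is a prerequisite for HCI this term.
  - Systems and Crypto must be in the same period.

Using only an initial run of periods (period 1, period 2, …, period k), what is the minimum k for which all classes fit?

The precedence chain requires at least 3 distinct periods.
With at most 3 per period and 7 classes, at least 3 periods are needed.
3 works (last occupied period: period 3): for example Chem in period 2, Systems in period 2, Graphics in period 3, Ethics in period 1, Crypto in period 2, Physics in period 1, HCI in period 3.

3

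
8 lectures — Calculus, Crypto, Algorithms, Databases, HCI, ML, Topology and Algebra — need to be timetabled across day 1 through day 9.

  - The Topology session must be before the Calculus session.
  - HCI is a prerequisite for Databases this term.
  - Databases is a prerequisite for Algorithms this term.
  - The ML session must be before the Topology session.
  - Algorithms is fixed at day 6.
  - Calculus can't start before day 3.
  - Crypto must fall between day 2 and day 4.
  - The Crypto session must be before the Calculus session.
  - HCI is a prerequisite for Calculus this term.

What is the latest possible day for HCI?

Downstream work caps HCI at day 4.
HCI at day 4 is achievable: Calculus -> day 5; Databases -> day 5; Algebra -> day 1; Algorithms -> day 6; HCI -> day 4; Topology -> day 2; ML -> day 1; Crypto -> day 2.

day 4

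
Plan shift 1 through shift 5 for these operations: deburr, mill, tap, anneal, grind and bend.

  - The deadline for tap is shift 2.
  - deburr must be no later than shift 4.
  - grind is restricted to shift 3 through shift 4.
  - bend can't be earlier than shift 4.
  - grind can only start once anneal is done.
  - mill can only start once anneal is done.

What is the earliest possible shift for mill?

shift 2

Precedence pushes mill to at least shift 2.
mill at shift 2 is achievable: mill=shift 2; tap=shift 1; bend=shift 4; anneal=shift 1; deburr=shift 1; grind=shift 3.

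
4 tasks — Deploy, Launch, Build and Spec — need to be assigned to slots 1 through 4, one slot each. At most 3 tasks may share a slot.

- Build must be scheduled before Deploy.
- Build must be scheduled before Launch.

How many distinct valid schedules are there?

Splitting on Deploy: it can be 2 (12), 3 (20), 4 (24). Listing each branch's schedules as (Launch, Build, Spec):
Deploy=2: (2,1,1) (2,1,2) (2,1,3) (2,1,4) (3,1,1) (3,1,2) (3,1,3) (3,1,4) (4,1,1) (4,1,2) (4,1,3) (4,1,4) — 12.
Deploy=3: (2,1,1) (2,1,2) (2,1,3) (2,1,4) (3,1,1) (3,1,2) (3,1,3) (3,1,4) (3,2,1) (3,2,2) (3,2,3) (3,2,4) (4,1,1) (4,1,2) (4,1,3) (4,1,4) (4,2,1) (4,2,2) (4,2,3) (4,2,4) — 20.
Deploy=4: (2,1,1) (2,1,2) (2,1,3) (2,1,4) (3,1,1) (3,1,2) (3,1,3) (3,1,4) (3,2,1) (3,2,2) (3,2,3) (3,2,4) (4,1,1) (4,1,2) (4,1,3) (4,1,4) (4,2,1) (4,2,2) (4,2,3) (4,2,4) (4,3,1) (4,3,2) (4,3,3) (4,3,4) — 24.
Summing: 12 + 20 + 24 = 56.

56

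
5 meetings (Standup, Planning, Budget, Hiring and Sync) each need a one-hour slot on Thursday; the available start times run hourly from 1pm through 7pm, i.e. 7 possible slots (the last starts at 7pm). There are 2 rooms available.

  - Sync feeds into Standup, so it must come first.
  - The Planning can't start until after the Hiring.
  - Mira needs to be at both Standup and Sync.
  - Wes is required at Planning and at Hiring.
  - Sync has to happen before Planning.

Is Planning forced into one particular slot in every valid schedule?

Planning can be 2pm (e.g. Standup -> 2pm, Budget -> 3pm, Sync -> 1pm, Planning -> 2pm, Hiring -> 1pm) or 3pm (e.g. Planning -> 3pm; Standup -> 2pm; Budget -> 2pm; Sync -> 1pm; Hiring -> 1pm).

No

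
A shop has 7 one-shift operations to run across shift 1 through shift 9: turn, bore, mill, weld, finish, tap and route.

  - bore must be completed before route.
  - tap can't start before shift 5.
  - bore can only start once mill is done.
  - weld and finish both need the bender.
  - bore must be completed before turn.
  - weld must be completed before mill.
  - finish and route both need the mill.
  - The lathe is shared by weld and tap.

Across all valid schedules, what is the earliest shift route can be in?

Precedence pushes route to at least shift 4.
route at shift 4 is achievable: weld=shift 1; finish=shift 2; mill=shift 2; bore=shift 3; route=shift 4; turn=shift 4; tap=shift 5.

shift 4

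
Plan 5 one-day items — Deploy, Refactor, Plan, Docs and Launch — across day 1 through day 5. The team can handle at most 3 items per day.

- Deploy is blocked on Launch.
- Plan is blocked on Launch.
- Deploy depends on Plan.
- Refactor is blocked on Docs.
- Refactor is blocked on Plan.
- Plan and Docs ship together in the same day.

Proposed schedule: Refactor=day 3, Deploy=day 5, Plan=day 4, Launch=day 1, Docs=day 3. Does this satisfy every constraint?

No — it violates: Refactor is blocked on Plan

Deploy depends on Plan — holds.
Deploy is blocked on Launch — holds.
Plan is blocked on Launch — holds.
Refactor is blocked on Plan — violated.
The team can handle at most 3 items per day — holds.
Refactor is blocked on Docs — violated.
Plan and Docs ship together in the same day — violated.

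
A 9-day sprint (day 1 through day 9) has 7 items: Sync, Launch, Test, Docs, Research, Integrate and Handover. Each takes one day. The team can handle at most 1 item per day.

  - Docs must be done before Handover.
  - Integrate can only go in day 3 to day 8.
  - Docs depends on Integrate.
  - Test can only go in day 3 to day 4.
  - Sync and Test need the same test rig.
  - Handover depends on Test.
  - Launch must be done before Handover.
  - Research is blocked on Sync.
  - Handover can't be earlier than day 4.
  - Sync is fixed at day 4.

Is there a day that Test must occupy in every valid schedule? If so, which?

day 3

Test's window is day 3–day 4.
Sync is fixed at day 4, and Test can't share a day with Sync.
So Test must be day 3.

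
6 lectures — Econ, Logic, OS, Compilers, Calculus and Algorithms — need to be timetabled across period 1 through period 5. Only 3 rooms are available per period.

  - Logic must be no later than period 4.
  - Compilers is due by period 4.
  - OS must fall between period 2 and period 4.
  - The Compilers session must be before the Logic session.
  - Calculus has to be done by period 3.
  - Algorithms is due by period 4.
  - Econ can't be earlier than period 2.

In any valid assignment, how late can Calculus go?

Calculus's own window allows nothing later than period 3.
Calculus at period 3 is achievable: Algorithms -> period 1, Calculus -> period 3, Logic -> period 2, OS -> period 2, Econ -> period 2, Compilers -> period 1.

period 3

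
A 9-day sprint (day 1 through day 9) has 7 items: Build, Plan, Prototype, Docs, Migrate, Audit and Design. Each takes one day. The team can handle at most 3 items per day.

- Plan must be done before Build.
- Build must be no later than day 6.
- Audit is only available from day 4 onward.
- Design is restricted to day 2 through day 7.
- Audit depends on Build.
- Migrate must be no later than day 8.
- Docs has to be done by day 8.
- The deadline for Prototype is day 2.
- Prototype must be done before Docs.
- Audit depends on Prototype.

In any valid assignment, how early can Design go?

Design is available from day 2; Design's own window allows nothing later than day 7.
Design at day 2 is achievable: Docs -> day 2, Migrate -> day 1, Prototype -> day 1, Build -> day 2, Audit -> day 4, Plan -> day 1, Design -> day 2.

day 2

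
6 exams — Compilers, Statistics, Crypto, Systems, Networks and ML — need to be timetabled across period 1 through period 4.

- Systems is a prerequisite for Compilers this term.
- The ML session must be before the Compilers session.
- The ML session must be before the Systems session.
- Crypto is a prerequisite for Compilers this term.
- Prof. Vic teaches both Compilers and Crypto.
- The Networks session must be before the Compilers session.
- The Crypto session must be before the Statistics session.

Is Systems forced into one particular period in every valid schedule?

No

Systems can be period 2 (e.g. Crypto -> period 1; Networks -> period 1; Systems -> period 2; Compilers -> period 3; ML -> period 1; Statistics -> period 2) or period 3 (e.g. Networks -> period 1, Compilers -> period 4, Crypto -> period 1, Statistics -> period 2, ML -> period 1, Systems -> period 3).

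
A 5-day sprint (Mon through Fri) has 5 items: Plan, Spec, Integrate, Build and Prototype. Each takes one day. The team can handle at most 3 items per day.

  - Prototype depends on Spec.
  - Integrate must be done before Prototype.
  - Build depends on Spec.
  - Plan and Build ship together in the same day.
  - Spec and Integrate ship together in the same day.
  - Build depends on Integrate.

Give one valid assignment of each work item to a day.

Build in Tue; Integrate in Mon; Prototype in Tue; Plan in Tue; Spec in Mon

Checking: Integrate(Mon) before Build(Tue); Spec(Mon) before Prototype(Tue); Integrate(Mon) before Prototype(Tue); Spec(Mon) before Build(Tue); Plan = Build = Tue; Spec = Integrate = Mon; max 3 per day (cap 3).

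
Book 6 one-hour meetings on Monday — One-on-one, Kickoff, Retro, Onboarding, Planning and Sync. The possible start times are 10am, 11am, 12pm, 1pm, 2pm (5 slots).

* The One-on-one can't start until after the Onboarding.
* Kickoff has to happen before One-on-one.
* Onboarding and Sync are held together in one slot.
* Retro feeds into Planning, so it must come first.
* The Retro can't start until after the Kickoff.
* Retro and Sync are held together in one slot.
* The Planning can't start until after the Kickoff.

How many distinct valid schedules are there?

20

Splitting on One-on-one: it can be 12pm (3), 1pm (7), 2pm (10). Listing each branch's schedules as (Kickoff, Retro, Onboarding, Planning, Sync):
One-on-one=12pm: (10am,11am,11am,12pm,11am) (10am,11am,11am,1pm,11am) (10am,11am,11am,2pm,11am) — 3.
One-on-one=1pm: (10am,11am,11am,12pm,11am) (10am,11am,11am,1pm,11am) (10am,11am,11am,2pm,11am) (10am,12pm,12pm,1pm,12pm) (10am,12pm,12pm,2pm,12pm) (11am,12pm,12pm,1pm,12pm) (11am,12pm,12pm,2pm,12pm) — 7.
One-on-one=2pm: (10am,11am,11am,12pm,11am) (10am,11am,11am,1pm,11am) (10am,11am,11am,2pm,11am) (10am,12pm,12pm,1pm,12pm) (10am,12pm,12pm,2pm,12pm) (10am,1pm,1pm,2pm,1pm) (11am,12pm,12pm,1pm,12pm) (11am,12pm,12pm,2pm,12pm) (11am,1pm,1pm,2pm,1pm) (12pm,1pm,1pm,2pm,1pm) — 10.
Summing: 3 + 7 + 10 = 20.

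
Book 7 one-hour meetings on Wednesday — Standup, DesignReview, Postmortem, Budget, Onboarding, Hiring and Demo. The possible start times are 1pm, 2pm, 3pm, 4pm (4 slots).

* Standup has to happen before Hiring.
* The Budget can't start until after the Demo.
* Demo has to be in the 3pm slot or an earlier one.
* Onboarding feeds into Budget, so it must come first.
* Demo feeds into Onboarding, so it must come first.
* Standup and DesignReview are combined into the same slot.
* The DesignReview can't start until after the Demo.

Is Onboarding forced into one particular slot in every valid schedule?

No

Onboarding can be 2pm (e.g. Standup -> 2pm, DesignReview -> 2pm, Onboarding -> 2pm, Postmortem -> 1pm, Hiring -> 3pm, Demo -> 1pm, Budget -> 3pm) or 3pm (e.g. Demo in 1pm, Postmortem in 1pm, Budget in 4pm, Hiring in 3pm, Standup in 2pm, DesignReview in 2pm, Onboarding in 3pm).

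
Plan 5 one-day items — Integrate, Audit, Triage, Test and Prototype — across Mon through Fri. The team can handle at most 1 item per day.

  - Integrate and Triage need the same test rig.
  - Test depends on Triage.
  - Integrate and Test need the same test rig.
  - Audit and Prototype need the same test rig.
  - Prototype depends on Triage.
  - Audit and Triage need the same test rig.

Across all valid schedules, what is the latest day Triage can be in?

Wed

Downstream work caps Triage at Thu.
Triage at Wed is achievable: Prototype in Fri, Test in Thu, Triage in Wed, Integrate in Mon, Audit in Tue.
Nothing later works — the conflict and capacity constraints rule out every day after Wed.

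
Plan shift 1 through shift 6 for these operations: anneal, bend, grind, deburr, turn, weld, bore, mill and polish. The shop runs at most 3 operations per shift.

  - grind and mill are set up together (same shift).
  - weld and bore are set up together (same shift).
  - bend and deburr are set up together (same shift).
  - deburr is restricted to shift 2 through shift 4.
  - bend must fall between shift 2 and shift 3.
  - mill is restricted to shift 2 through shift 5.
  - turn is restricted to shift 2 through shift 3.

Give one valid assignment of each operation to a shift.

bore -> shift 1, weld -> shift 1, turn -> shift 2, bend -> shift 2, anneal -> shift 1, grind -> shift 3, polish -> shift 3, mill -> shift 3, deburr -> shift 2

Checking: bend = deburr = shift 2; grind = mill = shift 3; weld = bore = shift 1; bend=shift 2 in [shift 2,shift 3]; mill=shift 3 in [shift 2,shift 5]; deburr=shift 2 in [shift 2,shift 4]; turn=shift 2 in [shift 2,shift 3]; max 3 per shift (cap 3).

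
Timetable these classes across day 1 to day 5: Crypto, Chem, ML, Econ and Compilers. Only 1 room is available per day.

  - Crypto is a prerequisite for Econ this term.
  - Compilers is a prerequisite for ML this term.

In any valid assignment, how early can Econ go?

day 2

Precedence pushes Econ to at least day 2.
Econ at day 2 is achievable: Econ in day 2; ML in day 4; Chem in day 5; Compilers in day 3; Crypto in day 1.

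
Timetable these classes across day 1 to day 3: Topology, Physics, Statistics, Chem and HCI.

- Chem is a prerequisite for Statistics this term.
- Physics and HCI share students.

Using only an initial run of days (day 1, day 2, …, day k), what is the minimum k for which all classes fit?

2 days

The precedence chain requires at least 2 distinct days.
2 works (last occupied day: day 2): for example HCI in day 2, Statistics in day 2, Topology in day 1, Physics in day 1, Chem in day 1.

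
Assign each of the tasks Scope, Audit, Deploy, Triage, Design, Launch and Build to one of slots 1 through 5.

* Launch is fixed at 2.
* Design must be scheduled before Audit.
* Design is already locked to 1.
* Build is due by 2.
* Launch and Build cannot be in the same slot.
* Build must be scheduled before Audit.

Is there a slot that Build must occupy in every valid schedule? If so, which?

1

Build's window is 1–2.
Launch is fixed at 2, and Build can't share a slot with Launch.
So Build must be 1.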